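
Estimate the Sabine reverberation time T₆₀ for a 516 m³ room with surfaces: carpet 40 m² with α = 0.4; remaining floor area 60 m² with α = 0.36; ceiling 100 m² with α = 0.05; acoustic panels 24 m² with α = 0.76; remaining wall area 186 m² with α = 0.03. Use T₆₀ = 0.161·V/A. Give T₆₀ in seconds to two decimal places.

A = Σ Sᵢαᵢ = 40·0.4 + 60·0.36 + 100·0.05 + 24·0.76 + 186·0.03 = 66.42 m².
T₆₀ = 0.161 × 516 / 66.42 = 1.251 s.

1.25 s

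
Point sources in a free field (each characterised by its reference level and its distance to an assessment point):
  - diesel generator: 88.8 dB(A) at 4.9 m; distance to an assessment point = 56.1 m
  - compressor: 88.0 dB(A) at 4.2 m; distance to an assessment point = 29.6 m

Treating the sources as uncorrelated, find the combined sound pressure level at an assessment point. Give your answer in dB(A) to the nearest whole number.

First find each source's level at the receiver (point-source: −20·log₁₀(r/r_ref)), then combine on an intensity basis.
diesel generator: 88.8 − 20·log₁₀(56.1/4.9) = 88.8 − 21.18 = 67.62 dB(A).
compressor: 88.0 − 20·log₁₀(29.6/4.2) = 88.0 − 16.96 = 71.04 dB(A).
Σ 10^(L/10) = 1.849e+07 → L_total = 10·log₁₀(1.849e+07) = 72.67 dB(A).

73 dB(A)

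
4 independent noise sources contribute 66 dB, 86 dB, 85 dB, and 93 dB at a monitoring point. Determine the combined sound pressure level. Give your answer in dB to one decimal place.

94.3 dB

Incoherent sources combine by intensity addition: L_total = 10·log₁₀(Σ 10^(L_i/10)).
Σ 10^(L/10) = 10^(66/10) + 10^(86/10) + 10^(85/10) + 10^(93/10) = 2.714e+09.
L_total = 10·log₁₀(2.714e+09) = 94.34 dB.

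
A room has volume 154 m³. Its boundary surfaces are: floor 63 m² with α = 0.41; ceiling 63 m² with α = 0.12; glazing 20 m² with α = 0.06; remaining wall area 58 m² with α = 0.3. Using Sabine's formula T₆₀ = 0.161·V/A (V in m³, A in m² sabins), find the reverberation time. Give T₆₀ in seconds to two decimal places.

0.48 s

Summing Sᵢαᵢ: 63·0.41 + 63·0.12 + 20·0.06 + 58·0.3 = 51.99 m².
T₆₀ = 0.161·V/A = 0.161·154/51.99 = 0.477 s.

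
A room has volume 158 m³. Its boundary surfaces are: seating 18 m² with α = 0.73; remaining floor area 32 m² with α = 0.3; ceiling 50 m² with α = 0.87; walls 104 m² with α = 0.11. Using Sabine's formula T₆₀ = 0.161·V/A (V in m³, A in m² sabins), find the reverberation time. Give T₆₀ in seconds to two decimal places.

0.33 s

Total absorption A = 18·0.73 + 32·0.3 + 50·0.87 + 104·0.11 = 77.68 m² sabins.
T₆₀ = 0.161 × 158 / 77.68 = 0.327 s.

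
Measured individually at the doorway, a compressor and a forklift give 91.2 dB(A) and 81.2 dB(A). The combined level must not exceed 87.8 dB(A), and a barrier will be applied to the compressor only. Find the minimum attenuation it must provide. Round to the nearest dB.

Everything except the compressor sums to 10^(81.2/10) = 1.318e+08 in linear terms, 81.20 dB(A).
The limit corresponds to 10^(87.8/10) = 6.026e+08; subtracting the fixed part leaves 4.707e+08 for the compressor, i.e. 86.73 dB(A).
So the compressor must be reduced from 91.2 to 86.73 dB(A): IL = 4.47 dB.

4 dB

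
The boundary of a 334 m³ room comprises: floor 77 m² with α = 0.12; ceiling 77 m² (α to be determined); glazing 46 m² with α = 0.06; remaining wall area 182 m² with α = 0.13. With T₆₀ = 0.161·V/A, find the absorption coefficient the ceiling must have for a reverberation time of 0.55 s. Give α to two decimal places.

Required total absorption A = 0.161·334/0.55 = 97.77 m².
Absorption from the other surfaces = 77·0.12 + 46·0.06 + 182·0.13 = 35.66 m², so the ceiling must supply 62.11 m² over 77 m².
α = 62.11/77 = 0.807.

0.81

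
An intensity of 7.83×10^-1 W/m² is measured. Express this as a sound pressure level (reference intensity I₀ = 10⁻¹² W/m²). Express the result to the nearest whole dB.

L = 10·log₁₀(I/I₀) = 10·log₁₀(7.83×10^-1/10⁻¹²) = 10·log₁₀(7.83×10^11).
L = 10·(0.8938 + 11) = 118.94 dB.

119 dB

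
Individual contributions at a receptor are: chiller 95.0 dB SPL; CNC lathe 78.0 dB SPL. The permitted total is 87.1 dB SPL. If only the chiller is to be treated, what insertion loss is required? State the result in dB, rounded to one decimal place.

8.5 dB

Everything except the chiller sums to 10^(78.0/10) = 6.310e+07 in linear terms, 78.00 dB SPL.
The limit corresponds to 10^(87.1/10) = 5.129e+08; subtracting the fixed part leaves 4.498e+08 for the chiller, i.e. 86.53 dB SPL.
Required insertion loss = 95.0 − 86.53 = 8.47 dB.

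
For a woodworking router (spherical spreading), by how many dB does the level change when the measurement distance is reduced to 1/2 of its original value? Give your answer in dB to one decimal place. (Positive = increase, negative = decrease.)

+6.0 dB

With spherical spreading the level changes by −20·log₁₀(r₂/r₁).
ΔL = −20·log₁₀(0.5) = +6.02 dB.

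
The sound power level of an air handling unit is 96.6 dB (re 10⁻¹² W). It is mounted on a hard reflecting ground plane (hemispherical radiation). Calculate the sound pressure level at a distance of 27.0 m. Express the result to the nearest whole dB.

L_p = L_w − 10·log₁₀(2π·r²) with r = 27.0 m.
2π·r² = 4580 m², 10·log₁₀ of that is 36.609 dB.
L_p = 96.6 − 36.609 = 59.99 dB.

60 dB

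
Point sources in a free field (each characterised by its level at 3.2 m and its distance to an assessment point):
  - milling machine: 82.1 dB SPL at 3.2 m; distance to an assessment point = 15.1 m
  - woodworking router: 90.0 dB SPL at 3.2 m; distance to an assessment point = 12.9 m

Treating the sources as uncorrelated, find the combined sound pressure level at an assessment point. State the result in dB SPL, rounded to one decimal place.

78.4 dB SPL

Apply inverse-square spreading to bring every level to the receiver, then sum 10^(L/10).
milling machine: 82.1 − 20·log₁₀(15.1/3.2) = 82.1 − 13.48 = 68.62 dB SPL.
woodworking router: 90.0 − 20·log₁₀(12.9/3.2) = 90.0 − 12.11 = 77.89 dB SPL.
Σ 10^(L/10) = 6.882e+07 → L_total = 10·log₁₀(6.882e+07) = 78.38 dB SPL.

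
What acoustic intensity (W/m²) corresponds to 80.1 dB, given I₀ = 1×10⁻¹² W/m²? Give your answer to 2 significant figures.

L = 10·log₁₀(I/I₀) ⇒ I = I₀·10^(L/10) = 10⁻¹² × 10^8.01.

0.00010 W/m²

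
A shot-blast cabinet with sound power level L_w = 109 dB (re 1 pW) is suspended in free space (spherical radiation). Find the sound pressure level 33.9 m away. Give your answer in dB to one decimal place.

Free-field spherical radiation: L_p = L_w − 10·log₁₀(4π·r²), r = 33.9 m.
4π·r² = 1.444e+04 m², 10·log₁₀ of that is 41.596 dB.
L_p = 109 − 41.596 = 67.40 dB.

67.4 dB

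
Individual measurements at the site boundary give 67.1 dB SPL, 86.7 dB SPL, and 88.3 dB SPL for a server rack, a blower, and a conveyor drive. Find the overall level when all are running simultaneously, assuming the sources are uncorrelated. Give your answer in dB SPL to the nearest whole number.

Incoherent sources combine by intensity addition: L_total = 10·log₁₀(Σ 10^(L_i/10)).
Σ 10^(L/10) = 10^(67.1/10) + 10^(86.7/10) + 10^(88.3/10) = 1.149e+09.
L_total = 10·log₁₀(1.149e+09) = 90.60 dB SPL.

91 dB SPL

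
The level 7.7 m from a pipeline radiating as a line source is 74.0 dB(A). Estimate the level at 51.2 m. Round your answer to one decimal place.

Line-source attenuation: ΔL = 10·log₁₀(r₂/r₁) = 10·log₁₀(51.2/7.7) = 8.228 dB.
L₂ = 74.0 − 10·log₁₀(51.2/7.7) = 74.0 − 8.228 = 65.77 dB(A).

65.8 dB(A)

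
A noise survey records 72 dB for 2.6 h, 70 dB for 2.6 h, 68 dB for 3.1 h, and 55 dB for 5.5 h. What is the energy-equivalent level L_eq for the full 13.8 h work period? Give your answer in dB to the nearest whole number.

68 dB

The energy average is taken in the linear domain: L_eq = 10·log₁₀[(Σ tᵢ·10^(Lᵢ/10))/T], T = 13.8 h.
Σ tᵢ·10^(Lᵢ/10) = 2.6·10^(72/10) + 2.6·10^(70/10) + 3.1·10^(68/10) + 5.5·10^(55/10) = 8.851e+07.
L_eq = 10·log₁₀(8.851e+07/13.8) = 68.07 dB.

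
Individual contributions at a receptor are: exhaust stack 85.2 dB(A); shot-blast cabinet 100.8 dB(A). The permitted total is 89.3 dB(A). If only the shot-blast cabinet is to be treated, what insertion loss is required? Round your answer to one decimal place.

13.6 dB

Everything except the shot-blast cabinet sums to 10^(85.2/10) = 3.311e+08 in linear terms, 85.20 dB(A).
The limit corresponds to 10^(89.3/10) = 8.511e+08; subtracting the fixed part leaves 5.200e+08 for the shot-blast cabinet, i.e. 87.16 dB(A).
So the shot-blast cabinet must be reduced from 100.8 to 87.16 dB(A): IL = 13.64 dB.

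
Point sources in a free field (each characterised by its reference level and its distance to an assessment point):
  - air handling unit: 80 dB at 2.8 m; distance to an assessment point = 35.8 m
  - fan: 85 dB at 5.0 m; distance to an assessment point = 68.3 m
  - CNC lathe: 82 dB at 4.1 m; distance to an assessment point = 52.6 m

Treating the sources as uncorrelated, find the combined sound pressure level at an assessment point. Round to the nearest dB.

Propagate each source to the receiver with L = L_ref − 20·log₁₀(r/r_ref), then add intensities.
air handling unit: 80 − 20·log₁₀(35.8/2.8) = 80 − 22.13 = 57.87 dB.
fan: 85 − 20·log₁₀(68.3/5.0) = 85 − 22.71 = 62.29 dB.
CNC lathe: 82 − 20·log₁₀(52.6/4.1) = 82 − 22.16 = 59.84 dB.
Σ 10^(L/10) = 3.269e+06 → L_total = 10·log₁₀(3.269e+06) = 65.14 dB.

65 dB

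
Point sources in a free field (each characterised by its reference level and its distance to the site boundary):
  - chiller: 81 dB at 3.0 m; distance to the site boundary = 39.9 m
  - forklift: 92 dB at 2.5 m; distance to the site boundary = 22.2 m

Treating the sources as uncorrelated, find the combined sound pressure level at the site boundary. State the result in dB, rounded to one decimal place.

Propagate each source to the receiver with L = L_ref − 20·log₁₀(r/r_ref), then add intensities.
chiller: 81 − 20·log₁₀(39.9/3.0) = 81 − 22.48 = 58.52 dB.
forklift: 92 − 20·log₁₀(22.2/2.5) = 92 − 18.97 = 73.03 dB.
Σ 10^(L/10) = 2.081e+07 → L_total = 10·log₁₀(2.081e+07) = 73.18 dB.

73.2 dB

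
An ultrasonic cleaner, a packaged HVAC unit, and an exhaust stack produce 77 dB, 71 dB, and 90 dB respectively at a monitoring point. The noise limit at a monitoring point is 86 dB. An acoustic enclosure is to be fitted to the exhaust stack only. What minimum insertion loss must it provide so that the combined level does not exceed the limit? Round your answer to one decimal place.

The untreated sources together contribute 10^(77/10) + 10^(71/10) = 6.271e+07, i.e. 77.97 dB.
To meet 86 dB overall, the treated exhaust stack may contribute at most 10^(86/10) − 6.271e+07 = 3.354e+08, i.e. 85.26 dB.
Required insertion loss = 90 − 85.26 = 4.74 dB.

4.7 dB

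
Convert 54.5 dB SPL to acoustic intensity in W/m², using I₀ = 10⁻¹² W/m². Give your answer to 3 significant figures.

2.82e-07 W/m²

L = 10·log₁₀(I/I₀) ⇒ I = I₀·10^(L/10) = 10⁻¹² × 10^5.45.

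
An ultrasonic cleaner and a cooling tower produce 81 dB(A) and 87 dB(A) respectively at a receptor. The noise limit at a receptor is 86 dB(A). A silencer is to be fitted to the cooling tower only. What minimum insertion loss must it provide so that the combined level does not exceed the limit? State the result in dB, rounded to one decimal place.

Everything except the cooling tower sums to 10^(81/10) = 1.259e+08 in linear terms, 81.00 dB(A).
The limit corresponds to 10^(86/10) = 3.981e+08; subtracting the fixed part leaves 2.722e+08 for the cooling tower, i.e. 84.35 dB(A).
So the cooling tower must be reduced from 87 to 84.35 dB(A): IL = 2.65 dB.

2.7 dB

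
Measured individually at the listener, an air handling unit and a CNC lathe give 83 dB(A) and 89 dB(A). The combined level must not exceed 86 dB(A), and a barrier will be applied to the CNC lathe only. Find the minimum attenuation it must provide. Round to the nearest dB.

Fixed contribution from the other source: Σ 10^(L/10) = 10^(83/10) = 1.995e+08 (83.00 dB(A)).
The limit corresponds to 10^(86/10) = 3.981e+08; subtracting the fixed part leaves 1.986e+08 for the CNC lathe, i.e. 82.98 dB(A).
Required insertion loss = 89 − 82.98 = 6.02 dB.

6 dB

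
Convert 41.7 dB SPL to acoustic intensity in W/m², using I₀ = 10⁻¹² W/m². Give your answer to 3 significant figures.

I = I₀·10^(L/10) = 10⁻¹² × 10^(41.7/10) = 10^(-7.830).

1.48e-08 W/m²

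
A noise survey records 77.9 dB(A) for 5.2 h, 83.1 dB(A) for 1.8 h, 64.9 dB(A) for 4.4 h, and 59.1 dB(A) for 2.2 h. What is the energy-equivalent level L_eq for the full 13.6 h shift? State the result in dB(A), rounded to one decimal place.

The energy average is taken in the linear domain: L_eq = 10·log₁₀[(Σ tᵢ·10^(Lᵢ/10))/T], T = 13.6 h.
Σ tᵢ·10^(Lᵢ/10) = 5.2·10^(77.9/10) + 1.8·10^(83.1/10) + 4.4·10^(64.9/10) + 2.2·10^(59.1/10) = 7.035e+08.
L_eq = 10·log₁₀(7.035e+08/13.6) = 77.14 dB(A).

77.1 dB(A)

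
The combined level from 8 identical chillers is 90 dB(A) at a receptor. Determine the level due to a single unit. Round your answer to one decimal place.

81.0 dB(A)

For N identical incoherent sources L_total = L₁ + 10·log₁₀ N, so L₁ = 90 − 10·log₁₀(8) = 90 − 9.031.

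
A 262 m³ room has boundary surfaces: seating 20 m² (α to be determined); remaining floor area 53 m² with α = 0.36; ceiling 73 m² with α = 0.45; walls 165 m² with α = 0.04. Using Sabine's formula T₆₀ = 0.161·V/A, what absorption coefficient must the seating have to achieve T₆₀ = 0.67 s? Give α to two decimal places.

A = 0.161·V/T₆₀ = 0.161·262/0.67 = 62.96 m² sabins.
Absorption from the other surfaces = 53·0.36 + 73·0.45 + 165·0.04 = 58.53 m², so the seating must supply 4.43 m² over 20 m².
α = 4.43/20 = 0.221.

0.22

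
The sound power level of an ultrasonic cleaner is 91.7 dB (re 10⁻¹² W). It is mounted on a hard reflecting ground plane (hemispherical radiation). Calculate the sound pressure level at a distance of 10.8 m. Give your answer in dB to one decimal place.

63.0 dB

Free-field hemispherical radiation: L_p = L_w − 10·log₁₀(2π·r²), r = 10.8 m.
2π·r² = 732.9 m², 10·log₁₀ of that is 28.650 dB.
L_p = 91.7 − 28.650 = 63.05 dB.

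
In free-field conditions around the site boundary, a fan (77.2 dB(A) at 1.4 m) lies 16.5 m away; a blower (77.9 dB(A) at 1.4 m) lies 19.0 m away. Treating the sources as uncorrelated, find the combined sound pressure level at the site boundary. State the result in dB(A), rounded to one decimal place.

First find each source's level at the receiver (point-source: −20·log₁₀(r/r_ref)), then combine on an intensity basis.
fan: 77.2 − 20·log₁₀(16.5/1.4) = 77.2 − 21.43 = 55.77 dB(A).
blower: 77.9 − 20·log₁₀(19.0/1.4) = 77.9 − 22.65 = 55.25 dB(A).
Σ 10^(L/10) = 7.126e+05 → L_total = 10·log₁₀(7.126e+05) = 58.53 dB(A).

58.5 dB(A)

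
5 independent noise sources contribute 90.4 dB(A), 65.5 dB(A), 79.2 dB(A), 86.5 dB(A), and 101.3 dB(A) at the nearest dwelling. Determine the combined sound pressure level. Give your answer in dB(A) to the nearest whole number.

102 dB(A)

Incoherent sources combine by intensity addition: L_total = 10·log₁₀(Σ 10^(L_i/10)).
Σ 10^(L/10) = 10^(90.4/10) + 10^(65.5/10) + 10^(79.2/10) + 10^(86.5/10) + 10^(101.3/10) = 1.512e+10.
L_total = 10·log₁₀(1.512e+10) = 101.80 dB(A).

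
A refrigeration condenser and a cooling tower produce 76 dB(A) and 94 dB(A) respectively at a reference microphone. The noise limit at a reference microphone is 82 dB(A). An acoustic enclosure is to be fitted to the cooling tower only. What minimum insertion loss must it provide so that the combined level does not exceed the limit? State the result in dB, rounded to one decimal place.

13.3 dB

Fixed contribution from the other source: Σ 10^(L/10) = 10^(76/10) = 3.981e+07 (76.00 dB(A)).
The limit corresponds to 10^(82/10) = 1.585e+08; subtracting the fixed part leaves 1.187e+08 for the cooling tower, i.e. 80.74 dB(A).
So the cooling tower must be reduced from 94 to 80.74 dB(A): IL = 13.26 dB.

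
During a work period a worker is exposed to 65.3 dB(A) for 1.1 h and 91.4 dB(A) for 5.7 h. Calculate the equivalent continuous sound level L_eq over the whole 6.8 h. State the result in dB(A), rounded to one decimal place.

The energy average is taken in the linear domain: L_eq = 10·log₁₀[(Σ tᵢ·10^(Lᵢ/10))/T], T = 6.8 h.
Σ tᵢ·10^(Lᵢ/10) = 1.1·10^(65.3/10) + 5.7·10^(91.4/10) = 7.872e+09.
L_eq = 10·log₁₀(7.872e+09/6.8) = 90.64 dB(A).

90.6 dB(A)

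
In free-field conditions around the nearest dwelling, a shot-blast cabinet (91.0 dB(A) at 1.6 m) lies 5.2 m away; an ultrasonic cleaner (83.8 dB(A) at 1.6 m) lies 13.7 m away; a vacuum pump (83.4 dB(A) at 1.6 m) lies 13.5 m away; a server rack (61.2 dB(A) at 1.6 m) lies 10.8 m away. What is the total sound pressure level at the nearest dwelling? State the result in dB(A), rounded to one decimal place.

Apply inverse-square spreading to bring every level to the receiver, then sum 10^(L/10).
shot-blast cabinet: 91.0 − 20·log₁₀(5.2/1.6) = 91.0 − 10.24 = 80.76 dB(A).
ultrasonic cleaner: 83.8 − 20·log₁₀(13.7/1.6) = 83.8 − 18.65 = 65.15 dB(A).
vacuum pump: 83.4 − 20·log₁₀(13.5/1.6) = 83.4 − 18.52 = 64.88 dB(A).
server rack: 61.2 − 20·log₁₀(10.8/1.6) = 61.2 − 16.59 = 44.61 dB(A).
Σ 10^(L/10) = 1.256e+08 → L_total = 10·log₁₀(1.256e+08) = 80.99 dB(A).

81.0 dB(A)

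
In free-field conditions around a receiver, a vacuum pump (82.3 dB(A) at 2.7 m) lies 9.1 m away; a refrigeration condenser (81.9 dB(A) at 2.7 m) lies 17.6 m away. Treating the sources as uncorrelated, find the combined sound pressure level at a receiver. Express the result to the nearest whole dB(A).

73 dB(A)

Apply inverse-square spreading to bring every level to the receiver, then sum 10^(L/10).
vacuum pump: 82.3 − 20·log₁₀(9.1/2.7) = 82.3 − 10.55 = 71.75 dB(A).
refrigeration condenser: 81.9 − 20·log₁₀(17.6/2.7) = 81.9 − 16.28 = 65.62 dB(A).
Σ 10^(L/10) = 1.860e+07 → L_total = 10·log₁₀(1.860e+07) = 72.69 dB(A).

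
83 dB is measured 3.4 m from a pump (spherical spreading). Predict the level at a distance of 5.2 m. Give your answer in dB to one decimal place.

79.3 dB

Point-source attenuation: ΔL = 20·log₁₀(r₂/r₁) = 20·log₁₀(5.2/3.4) = 3.690 dB.
L₂ = 83 − 20·log₁₀(5.2/3.4) = 83 − 3.690 = 79.31 dB.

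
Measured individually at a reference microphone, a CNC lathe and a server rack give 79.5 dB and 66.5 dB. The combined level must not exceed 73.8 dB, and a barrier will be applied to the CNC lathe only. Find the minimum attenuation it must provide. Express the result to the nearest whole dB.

The untreated sources together contribute 10^(66.5/10) = 4.467e+06, i.e. 66.50 dB.
To meet 73.8 dB overall, the treated CNC lathe may contribute at most 10^(73.8/10) − 4.467e+06 = 1.952e+07, i.e. 72.91 dB.
So the CNC lathe must be reduced from 79.5 to 72.91 dB: IL = 6.59 dB.

7 dB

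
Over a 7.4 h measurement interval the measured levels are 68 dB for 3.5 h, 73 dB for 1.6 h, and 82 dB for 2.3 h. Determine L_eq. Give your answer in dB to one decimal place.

77.5 dB

Weight each interval's intensity by its duration and average over T = 7.4 h:
Σ tᵢ·10^(Lᵢ/10) = 3.5·10^(68/10) + 1.6·10^(73/10) + 2.3·10^(82/10) = 4.185e+08.
L_eq = 10·log₁₀(4.185e+08/7.4) = 77.52 dB.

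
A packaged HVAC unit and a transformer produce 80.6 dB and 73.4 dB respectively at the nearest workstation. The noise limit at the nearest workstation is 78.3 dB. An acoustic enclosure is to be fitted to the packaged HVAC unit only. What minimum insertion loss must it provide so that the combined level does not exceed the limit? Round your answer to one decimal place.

Everything except the packaged HVAC unit sums to 10^(73.4/10) = 2.188e+07 in linear terms, 73.40 dB.
The limit corresponds to 10^(78.3/10) = 6.761e+07; subtracting the fixed part leaves 4.573e+07 for the packaged HVAC unit, i.e. 76.60 dB.
Required insertion loss = 80.6 − 76.60 = 4.00 dB.

4.0 dB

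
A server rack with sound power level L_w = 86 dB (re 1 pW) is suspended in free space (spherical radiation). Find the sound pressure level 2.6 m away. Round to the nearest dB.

67 dB

The power spreads over a sphere of area 4π·r², so L_p = L_w − 10·log₁₀(4π·r²).
4π·r² = 84.95 m², 10·log₁₀ of that is 19.292 dB.
L_p = 86 − 19.292 = 66.71 dB.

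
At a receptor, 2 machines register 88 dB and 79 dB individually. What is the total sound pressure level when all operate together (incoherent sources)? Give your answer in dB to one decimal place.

Incoherent sources combine by intensity addition: L_total = 10·log₁₀(Σ 10^(L_i/10)).
Σ 10^(L/10) = 10^(88/10) + 10^(79/10) = 7.104e+08.
L_total = 10·log₁₀(7.104e+08) = 88.51 dB.

88.5 dB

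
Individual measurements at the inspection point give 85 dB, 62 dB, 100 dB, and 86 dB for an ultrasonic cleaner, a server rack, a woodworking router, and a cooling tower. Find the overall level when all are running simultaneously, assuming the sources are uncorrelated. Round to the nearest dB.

100 dB

Incoherent sources combine by intensity addition: L_total = 10·log₁₀(Σ 10^(L_i/10)).
Σ 10^(L/10) = 10^(85/10) + 10^(62/10) + 10^(100/10) + 10^(86/10) = 1.072e+10.
L_total = 10·log₁₀(1.072e+10) = 100.30 dB.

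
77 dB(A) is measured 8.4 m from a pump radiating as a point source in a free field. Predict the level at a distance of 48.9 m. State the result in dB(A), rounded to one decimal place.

For a point source, L₂ = L₁ − 20·log₁₀(r₂/r₁).
L₂ = 77 − 20·log₁₀(48.9/8.4) = 77 − 15.301 = 61.70 dB(A).

61.7 dB(A)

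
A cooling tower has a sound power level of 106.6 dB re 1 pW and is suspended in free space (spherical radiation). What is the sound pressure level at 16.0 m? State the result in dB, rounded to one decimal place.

71.5 dB

The power spreads over a sphere of area 4π·r², so L_p = L_w − 10·log₁₀(4π·r²).
4π·r² = 3217 m², 10·log₁₀ of that is 35.074 dB.
L_p = 106.6 − 35.074 = 71.53 dB.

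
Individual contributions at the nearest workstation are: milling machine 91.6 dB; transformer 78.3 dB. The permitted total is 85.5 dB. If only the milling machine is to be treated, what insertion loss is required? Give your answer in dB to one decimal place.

Everything except the milling machine sums to 10^(78.3/10) = 6.761e+07 in linear terms, 78.30 dB.
To meet 85.5 dB overall, the treated milling machine may contribute at most 10^(85.5/10) − 6.761e+07 = 2.872e+08, i.e. 84.58 dB.
Required insertion loss = 91.6 − 84.58 = 7.02 dB.

7.0 dB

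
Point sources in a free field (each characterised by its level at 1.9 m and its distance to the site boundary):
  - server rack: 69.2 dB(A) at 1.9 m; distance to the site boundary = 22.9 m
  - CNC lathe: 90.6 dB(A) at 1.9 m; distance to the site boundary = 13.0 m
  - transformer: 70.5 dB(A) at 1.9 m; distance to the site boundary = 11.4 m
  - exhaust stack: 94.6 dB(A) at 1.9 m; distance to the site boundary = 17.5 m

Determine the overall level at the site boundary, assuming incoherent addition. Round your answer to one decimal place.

77.7 dB(A)

Apply inverse-square spreading to bring every level to the receiver, then sum 10^(L/10).
server rack: 69.2 − 20·log₁₀(22.9/1.9) = 69.2 − 21.62 = 47.58 dB(A).
CNC lathe: 90.6 − 20·log₁₀(13.0/1.9) = 90.6 − 16.70 = 73.90 dB(A).
transformer: 70.5 − 20·log₁₀(11.4/1.9) = 70.5 − 15.56 = 54.94 dB(A).
exhaust stack: 94.6 − 20·log₁₀(17.5/1.9) = 94.6 − 19.29 = 75.31 dB(A).
Σ 10^(L/10) = 5.889e+07 → L_total = 10·log₁₀(5.889e+07) = 77.70 dB(A).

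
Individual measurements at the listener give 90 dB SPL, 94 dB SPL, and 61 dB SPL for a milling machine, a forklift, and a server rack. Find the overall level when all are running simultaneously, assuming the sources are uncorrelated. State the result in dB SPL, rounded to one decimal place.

95.5 dB SPL

Incoherent sources combine by intensity addition: L_total = 10·log₁₀(Σ 10^(L_i/10)).
Σ 10^(L/10) = 10^(90/10) + 10^(94/10) + 10^(61/10) = 3.513e+09.
L_total = 10·log₁₀(3.513e+09) = 95.46 dB SPL.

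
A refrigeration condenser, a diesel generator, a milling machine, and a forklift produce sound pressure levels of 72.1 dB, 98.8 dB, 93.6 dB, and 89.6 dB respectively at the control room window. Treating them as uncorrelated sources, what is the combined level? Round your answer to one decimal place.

Incoherent sources combine by intensity addition: L_total = 10·log₁₀(Σ 10^(L_i/10)).
Σ 10^(L/10) = 10^(72.1/10) + 10^(98.8/10) + 10^(93.6/10) + 10^(89.6/10) = 1.080e+10.
L_total = 10·log₁₀(1.080e+10) = 100.34 dB.

100.3 dB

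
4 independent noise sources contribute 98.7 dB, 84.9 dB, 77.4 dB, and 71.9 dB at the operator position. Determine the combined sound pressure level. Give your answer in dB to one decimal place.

98.9 dB

Incoherent sources combine by intensity addition: L_total = 10·log₁₀(Σ 10^(L_i/10)).
Σ 10^(L/10) = 10^(98.7/10) + 10^(84.9/10) + 10^(77.4/10) + 10^(71.9/10) = 7.793e+09.
L_total = 10·log₁₀(7.793e+09) = 98.92 dB.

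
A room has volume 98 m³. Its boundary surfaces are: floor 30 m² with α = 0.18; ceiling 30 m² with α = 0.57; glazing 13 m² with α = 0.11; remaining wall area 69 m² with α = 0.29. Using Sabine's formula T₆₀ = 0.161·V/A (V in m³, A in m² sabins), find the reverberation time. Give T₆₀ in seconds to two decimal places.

Summing Sᵢαᵢ: 30·0.18 + 30·0.57 + 13·0.11 + 69·0.29 = 43.94 m².
T₆₀ = 0.161·V/A = 0.161·98/43.94 = 0.359 s.

0.36 s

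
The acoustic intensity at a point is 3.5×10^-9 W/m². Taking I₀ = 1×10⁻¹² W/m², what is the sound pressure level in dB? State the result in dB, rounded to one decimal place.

Dividing by I₀ shifts the exponent by 12: I/I₀ = 3.5×10^3.
L = 10·(0.5441 + 3) = 35.44 dB.

35.4 dB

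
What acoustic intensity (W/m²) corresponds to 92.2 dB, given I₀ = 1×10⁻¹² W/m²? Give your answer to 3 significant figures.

0.00166 W/m²

I/I₀ = 10^(92.2/10) = 1.66e+09, so I = 1.66e+09 × 10⁻¹² W/m².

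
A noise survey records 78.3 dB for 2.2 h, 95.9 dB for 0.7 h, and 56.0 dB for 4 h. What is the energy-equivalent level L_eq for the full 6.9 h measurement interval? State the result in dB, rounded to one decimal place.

Weight each interval's intensity by its duration and average over T = 6.9 h:
Σ tᵢ·10^(Lᵢ/10) = 2.2·10^(78.3/10) + 0.7·10^(95.9/10) + 4·10^(56.0/10) = 2.874e+09.
L_eq = 10·log₁₀(2.874e+09/6.9) = 86.20 dB.

86.2 dB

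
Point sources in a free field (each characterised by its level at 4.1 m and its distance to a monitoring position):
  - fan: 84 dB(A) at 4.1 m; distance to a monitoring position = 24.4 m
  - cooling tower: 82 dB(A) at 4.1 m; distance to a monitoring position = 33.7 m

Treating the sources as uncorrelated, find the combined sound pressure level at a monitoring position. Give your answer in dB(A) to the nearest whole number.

70 dB(A)

Propagate each source to the receiver with L = L_ref − 20·log₁₀(r/r_ref), then add intensities.
fan: 84 − 20·log₁₀(24.4/4.1) = 84 − 15.49 = 68.51 dB(A).
cooling tower: 82 − 20·log₁₀(33.7/4.1) = 82 − 18.30 = 63.70 dB(A).
Σ 10^(L/10) = 9.438e+06 → L_total = 10·log₁₀(9.438e+06) = 69.75 dB(A).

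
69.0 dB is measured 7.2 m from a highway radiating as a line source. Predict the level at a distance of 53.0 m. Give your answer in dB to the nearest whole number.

60 dB

Cylindrical spreading from a line source gives a 10·log₁₀(r₂/r₁) drop.
L₂ = 69.0 − 10·log₁₀(53.0/7.2) = 69.0 − 8.669 = 60.33 dB.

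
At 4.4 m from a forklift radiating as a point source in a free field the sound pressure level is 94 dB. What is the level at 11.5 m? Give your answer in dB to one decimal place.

Point-source attenuation: ΔL = 20·log₁₀(r₂/r₁) = 20·log₁₀(11.5/4.4) = 8.345 dB.
L₂ = 94 − 20·log₁₀(11.5/4.4) = 94 − 8.345 = 85.66 dB.

85.7 dB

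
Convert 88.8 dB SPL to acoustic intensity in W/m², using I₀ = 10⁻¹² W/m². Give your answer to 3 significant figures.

0.000759 W/m²

I/I₀ = 10^(88.8/10) = 7.586e+08, so I = 7.586e+08 × 10⁻¹² W/m².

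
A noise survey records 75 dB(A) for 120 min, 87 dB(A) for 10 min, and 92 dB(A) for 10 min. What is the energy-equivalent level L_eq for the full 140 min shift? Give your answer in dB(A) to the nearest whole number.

82 dB(A)

The energy average is taken in the linear domain: L_eq = 10·log₁₀[(Σ tᵢ·10^(Lᵢ/10))/T], T = 140 min.
Σ tᵢ·10^(Lᵢ/10) = 120·10^(75/10) + 10·10^(87/10) + 10·10^(92/10) = 2.466e+10.
L_eq = 10·log₁₀(2.466e+10/140) = 82.46 dB(A).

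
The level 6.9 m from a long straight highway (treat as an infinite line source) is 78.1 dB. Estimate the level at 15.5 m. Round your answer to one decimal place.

Line-source attenuation: ΔL = 10·log₁₀(r₂/r₁) = 10·log₁₀(15.5/6.9) = 3.515 dB.
L₂ = 78.1 − 10·log₁₀(15.5/6.9) = 78.1 − 3.515 = 74.59 dB.

74.6 dB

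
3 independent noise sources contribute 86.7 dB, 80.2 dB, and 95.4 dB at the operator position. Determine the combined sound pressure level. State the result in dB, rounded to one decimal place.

For uncorrelated sources the intensities add, so convert each level to linear form, sum, and take 10·log₁₀ of the total.
Σ 10^(L/10) = 10^(86.7/10) + 10^(80.2/10) + 10^(95.4/10) = 4.040e+09.
L_total = 10·log₁₀(4.040e+09) = 96.06 dB.

96.1 dB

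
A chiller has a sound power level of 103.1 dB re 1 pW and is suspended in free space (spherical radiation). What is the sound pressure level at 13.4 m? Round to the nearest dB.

Free-field spherical radiation: L_p = L_w − 10·log₁₀(4π·r²), r = 13.4 m.
4π·r² = 2256 m², 10·log₁₀ of that is 33.534 dB.
L_p = 103.1 − 33.534 = 69.57 dB.

70 dB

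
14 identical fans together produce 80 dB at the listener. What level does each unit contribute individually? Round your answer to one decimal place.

Dividing the total intensity by 14 lowers the level by 10·log₁₀ 14 = 11.461 dB: L₁ = 80 − 11.461.

68.5 dB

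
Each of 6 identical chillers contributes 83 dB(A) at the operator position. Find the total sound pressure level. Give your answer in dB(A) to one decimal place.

L_total = L₁ + 10·log₁₀ N for N identical incoherent sources.
L_total = 83 + 10·log₁₀(6) = 83 + 7.782 = 90.78 dB(A).

90.8 dB(A)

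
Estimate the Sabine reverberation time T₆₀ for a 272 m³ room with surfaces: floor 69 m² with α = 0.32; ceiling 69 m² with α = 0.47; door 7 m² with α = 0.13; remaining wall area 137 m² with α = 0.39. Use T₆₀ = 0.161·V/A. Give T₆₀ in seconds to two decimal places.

0.40 s

A = Σ Sᵢαᵢ = 69·0.32 + 69·0.47 + 7·0.13 + 137·0.39 = 108.85 m².
T₆₀ = 0.161·V/A = 0.161·272/108.85 = 0.402 s.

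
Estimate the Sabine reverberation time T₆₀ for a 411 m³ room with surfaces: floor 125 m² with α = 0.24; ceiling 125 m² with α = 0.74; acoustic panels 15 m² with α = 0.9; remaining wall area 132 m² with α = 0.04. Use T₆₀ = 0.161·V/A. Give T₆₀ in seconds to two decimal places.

Summing Sᵢαᵢ: 125·0.24 + 125·0.74 + 15·0.9 + 132·0.04 = 141.28 m².
T₆₀ = 0.161 × 411 / 141.28 = 0.468 s.

0.47 s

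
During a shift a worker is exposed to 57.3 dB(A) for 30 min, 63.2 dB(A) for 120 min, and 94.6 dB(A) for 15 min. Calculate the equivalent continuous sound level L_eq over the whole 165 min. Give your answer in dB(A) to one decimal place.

L_eq = 10·log₁₀[(1/T)·Σ tᵢ·10^(Lᵢ/10)] with T = 165 min.
Σ tᵢ·10^(Lᵢ/10) = 30·10^(57.3/10) + 120·10^(63.2/10) + 15·10^(94.6/10) = 4.353e+10.
L_eq = 10·log₁₀(4.353e+10/165) = 84.21 dB(A).

84.2 dB(A)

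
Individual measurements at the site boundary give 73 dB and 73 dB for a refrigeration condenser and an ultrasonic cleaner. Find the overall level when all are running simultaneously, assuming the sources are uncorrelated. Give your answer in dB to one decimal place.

76.0 dB

For uncorrelated sources the intensities add, so convert each level to linear form, sum, and take 10·log₁₀ of the total.
Σ 10^(L/10) = 10^(73/10) + 10^(73/10) = 3.991e+07.
L_total = 10·log₁₀(3.991e+07) = 76.01 dB.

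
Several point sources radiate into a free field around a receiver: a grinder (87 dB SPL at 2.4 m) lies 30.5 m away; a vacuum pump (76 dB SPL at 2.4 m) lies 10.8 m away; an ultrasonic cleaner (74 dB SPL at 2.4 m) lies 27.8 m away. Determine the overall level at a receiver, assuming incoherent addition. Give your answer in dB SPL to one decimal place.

Apply inverse-square spreading to bring every level to the receiver, then sum 10^(L/10).
grinder: 87 − 20·log₁₀(30.5/2.4) = 87 − 22.08 = 64.92 dB SPL.
vacuum pump: 76 − 20·log₁₀(10.8/2.4) = 76 − 13.06 = 62.94 dB SPL.
ultrasonic cleaner: 74 − 20·log₁₀(27.8/2.4) = 74 − 21.28 = 52.72 dB SPL.
Σ 10^(L/10) = 5.256e+06 → L_total = 10·log₁₀(5.256e+06) = 67.21 dB SPL.

67.2 dB SPL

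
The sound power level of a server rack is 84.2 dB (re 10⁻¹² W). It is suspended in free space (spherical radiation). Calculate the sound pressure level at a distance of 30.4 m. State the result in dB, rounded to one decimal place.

43.6 dB

L_p = L_w − 10·log₁₀(4π·r²) with r = 30.4 m.
4π·r² = 1.161e+04 m², 10·log₁₀ of that is 40.650 dB.
L_p = 84.2 − 40.650 = 43.55 dB.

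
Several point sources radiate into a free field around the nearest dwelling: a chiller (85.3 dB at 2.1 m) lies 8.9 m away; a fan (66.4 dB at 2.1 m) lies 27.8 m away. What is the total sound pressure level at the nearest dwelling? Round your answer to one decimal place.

Apply inverse-square spreading to bring every level to the receiver, then sum 10^(L/10).
chiller: 85.3 − 20·log₁₀(8.9/2.1) = 85.3 − 12.54 = 72.76 dB.
fan: 66.4 − 20·log₁₀(27.8/2.1) = 66.4 − 22.44 = 43.96 dB.
Σ 10^(L/10) = 1.889e+07 → L_total = 10·log₁₀(1.889e+07) = 72.76 dB.

72.8 dB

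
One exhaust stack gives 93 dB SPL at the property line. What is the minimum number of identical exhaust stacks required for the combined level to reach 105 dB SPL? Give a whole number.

N identical sources give L₁ + 10·log₁₀ N, so require 10·log₁₀ N ≥ 105 − 93 = 12.0 dB.
N ≥ 10^(12.0/10) = 15.849, so N = 16.

16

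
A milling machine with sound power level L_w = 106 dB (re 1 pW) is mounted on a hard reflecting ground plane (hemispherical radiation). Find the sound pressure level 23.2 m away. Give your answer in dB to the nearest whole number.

71 dB

L_p = L_w − 10·log₁₀(2π·r²) with r = 23.2 m.
2π·r² = 3382 m², 10·log₁₀ of that is 35.292 dB.
L_p = 106 − 35.292 = 70.71 dB.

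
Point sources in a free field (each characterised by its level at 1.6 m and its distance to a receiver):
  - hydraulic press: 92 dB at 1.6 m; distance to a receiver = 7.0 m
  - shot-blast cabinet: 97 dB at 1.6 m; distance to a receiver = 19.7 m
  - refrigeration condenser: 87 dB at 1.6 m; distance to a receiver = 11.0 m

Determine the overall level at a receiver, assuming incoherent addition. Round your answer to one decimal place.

Propagate each source to the receiver with L = L_ref − 20·log₁₀(r/r_ref), then add intensities.
hydraulic press: 92 − 20·log₁₀(7.0/1.6) = 92 − 12.82 = 79.18 dB.
shot-blast cabinet: 97 − 20·log₁₀(19.7/1.6) = 97 − 21.81 = 75.19 dB.
refrigeration condenser: 87 − 20·log₁₀(11.0/1.6) = 87 − 16.75 = 70.25 dB.
Σ 10^(L/10) = 1.265e+08 → L_total = 10·log₁₀(1.265e+08) = 81.02 dB.

81.0 dB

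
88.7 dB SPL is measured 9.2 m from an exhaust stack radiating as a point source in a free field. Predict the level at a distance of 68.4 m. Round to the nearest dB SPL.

71 dB SPL

For a point source, L₂ = L₁ − 20·log₁₀(r₂/r₁).
L₂ = 88.7 − 20·log₁₀(68.4/9.2) = 88.7 − 17.425 = 71.27 dB SPL.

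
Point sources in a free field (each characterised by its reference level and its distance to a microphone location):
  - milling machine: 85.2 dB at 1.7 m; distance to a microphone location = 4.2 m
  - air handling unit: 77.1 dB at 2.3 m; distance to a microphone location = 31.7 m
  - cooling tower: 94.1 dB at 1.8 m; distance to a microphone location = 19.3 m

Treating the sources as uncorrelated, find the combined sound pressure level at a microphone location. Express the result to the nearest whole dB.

Propagate each source to the receiver with L = L_ref − 20·log₁₀(r/r_ref), then add intensities.
milling machine: 85.2 − 20·log₁₀(4.2/1.7) = 85.2 − 7.86 = 77.34 dB.
air handling unit: 77.1 − 20·log₁₀(31.7/2.3) = 77.1 − 22.79 = 54.31 dB.
cooling tower: 94.1 − 20·log₁₀(19.3/1.8) = 94.1 − 20.61 = 73.49 dB.
Σ 10^(L/10) = 7.688e+07 → L_total = 10·log₁₀(7.688e+07) = 78.86 dB.

79 dB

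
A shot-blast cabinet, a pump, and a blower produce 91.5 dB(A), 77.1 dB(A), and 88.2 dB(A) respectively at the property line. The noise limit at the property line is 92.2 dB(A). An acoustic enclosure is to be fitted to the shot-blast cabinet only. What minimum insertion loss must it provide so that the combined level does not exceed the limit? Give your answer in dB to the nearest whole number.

Fixed contribution from the other sources: Σ 10^(L/10) = 10^(77.1/10) + 10^(88.2/10) = 7.120e+08 (88.52 dB(A)).
The limit corresponds to 10^(92.2/10) = 1.660e+09; subtracting the fixed part leaves 9.476e+08 for the shot-blast cabinet, i.e. 89.77 dB(A).
Required insertion loss = 91.5 − 89.77 = 1.73 dB.

2 dB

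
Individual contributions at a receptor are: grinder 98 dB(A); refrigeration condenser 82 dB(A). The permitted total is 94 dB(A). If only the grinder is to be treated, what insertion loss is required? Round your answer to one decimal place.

4.3 dB

Everything except the grinder sums to 10^(82/10) = 1.585e+08 in linear terms, 82.00 dB(A).
To meet 94 dB(A) overall, the treated grinder may contribute at most 10^(94/10) − 1.585e+08 = 2.353e+09, i.e. 93.72 dB(A).
Required insertion loss = 98 − 93.72 = 4.28 dB.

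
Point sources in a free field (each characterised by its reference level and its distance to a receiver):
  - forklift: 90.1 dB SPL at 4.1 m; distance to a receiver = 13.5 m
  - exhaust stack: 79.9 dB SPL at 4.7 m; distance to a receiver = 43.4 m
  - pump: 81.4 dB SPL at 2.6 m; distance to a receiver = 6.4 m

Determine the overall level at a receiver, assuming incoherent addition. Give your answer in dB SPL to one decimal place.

80.7 dB SPL

First find each source's level at the receiver (point-source: −20·log₁₀(r/r_ref)), then combine on an intensity basis.
forklift: 90.1 − 20·log₁₀(13.5/4.1) = 90.1 − 10.35 = 79.75 dB SPL.
exhaust stack: 79.9 − 20·log₁₀(43.4/4.7) = 79.9 − 19.31 = 60.59 dB SPL.
pump: 81.4 − 20·log₁₀(6.4/2.6) = 81.4 − 7.82 = 73.58 dB SPL.
Σ 10^(L/10) = 1.183e+08 → L_total = 10·log₁₀(1.183e+08) = 80.73 dB SPL.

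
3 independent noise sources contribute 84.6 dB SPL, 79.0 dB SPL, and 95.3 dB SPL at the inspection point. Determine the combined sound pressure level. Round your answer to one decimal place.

Incoherent sources combine by intensity addition: L_total = 10·log₁₀(Σ 10^(L_i/10)).
Σ 10^(L/10) = 10^(84.6/10) + 10^(79.0/10) + 10^(95.3/10) = 3.756e+09.
L_total = 10·log₁₀(3.756e+09) = 95.75 dB SPL.

95.7 dB SPL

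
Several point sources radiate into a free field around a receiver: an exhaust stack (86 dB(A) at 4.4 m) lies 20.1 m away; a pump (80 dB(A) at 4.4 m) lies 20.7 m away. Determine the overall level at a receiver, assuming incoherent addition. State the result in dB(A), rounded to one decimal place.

73.7 dB(A)

Apply inverse-square spreading to bring every level to the receiver, then sum 10^(L/10).
exhaust stack: 86 − 20·log₁₀(20.1/4.4) = 86 − 13.19 = 72.81 dB(A).
pump: 80 − 20·log₁₀(20.7/4.4) = 80 − 13.45 = 66.55 dB(A).
Σ 10^(L/10) = 2.360e+07 → L_total = 10·log₁₀(2.360e+07) = 73.73 dB(A).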